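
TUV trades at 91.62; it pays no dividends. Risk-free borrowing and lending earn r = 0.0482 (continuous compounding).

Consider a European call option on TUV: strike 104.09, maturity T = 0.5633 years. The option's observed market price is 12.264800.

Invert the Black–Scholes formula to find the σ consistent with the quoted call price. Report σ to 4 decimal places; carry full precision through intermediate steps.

sigma = 0.5819

At σ = 0.5819 the Black–Scholes value reproduces the quote:
σ√T = 0.5819·√0.5633 = 0.436735
d₁ = (ln(S/K) + (r+σ²/2)T) / (σ√T) = (ln(91.62/104.09) + (0.0482+0.5819²/2)·0.5633) / 0.436735 = (-0.127606 + 0.122520) / 0.436735 = -0.011646
d₂ = d₁ − σ√T = -0.011646 − 0.436735 = -0.448382
e^{−rT} = 0.973214
N(d₁) = 0.495354,  N(d₂) = 0.326939
V = S·N(d₁) − K·e^{−rT}·N(d₂) = 45.384318 − 33.119518 = 12.264800 (the observed quote) — the price is monotone increasing in volatility, hence this σ is the only solution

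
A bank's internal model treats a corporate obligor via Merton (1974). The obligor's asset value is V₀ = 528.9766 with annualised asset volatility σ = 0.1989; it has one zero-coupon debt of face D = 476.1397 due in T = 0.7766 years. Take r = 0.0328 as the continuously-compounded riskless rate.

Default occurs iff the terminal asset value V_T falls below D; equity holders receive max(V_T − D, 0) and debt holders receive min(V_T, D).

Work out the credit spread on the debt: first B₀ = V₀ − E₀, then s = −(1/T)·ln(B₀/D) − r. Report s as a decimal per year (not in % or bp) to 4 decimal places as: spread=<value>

Apply the equity-as-call identities (strike 476.1397, horizon 0.7766 years):
d₁ = [ln(V₀/D) + (r + σ²/2)T] / (σ√T)
   = [ln(528.9766/476.1397) + (0.0328 + 0.5·0.1989²)·0.7766] / (0.1989·√0.7766)
   = [0.105233 + 0.040834] / 0.175280 = 0.833333
d₂ = d₁ − σ√T = 0.833333 − 0.175280 = 0.658053
N(d₁) = 0.797672,  N(d₂) = 0.744748,  e^(−rT) = 0.974849
E₀ = V₀·N(d₁) − D·e^(−rT)·N(d₂)
   = 528.9766·0.797672 − 476.1397·0.974849·0.744748 = 76.264141
B₀ = V₀ − E₀ = 528.9766 − 76.264141 = 452.712459
spread = −(1/T)·ln(B₀/D) − r = −(1/0.7766)·ln(452.712459/476.1397) − 0.0328 = 0.03216797

spread=0.0322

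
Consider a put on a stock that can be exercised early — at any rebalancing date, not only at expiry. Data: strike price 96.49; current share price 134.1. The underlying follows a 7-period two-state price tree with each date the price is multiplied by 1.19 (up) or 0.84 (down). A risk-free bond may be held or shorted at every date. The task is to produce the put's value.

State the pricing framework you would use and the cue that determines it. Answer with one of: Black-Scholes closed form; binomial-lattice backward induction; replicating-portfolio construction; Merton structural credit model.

Key observation: the defining feature is the embedded early-exercise option across 7 discrete dates on the spot-134.1 tree; pricing the strike-96.49 put means working backward with an exercise test at every node.

framework: binomial-lattice backward induction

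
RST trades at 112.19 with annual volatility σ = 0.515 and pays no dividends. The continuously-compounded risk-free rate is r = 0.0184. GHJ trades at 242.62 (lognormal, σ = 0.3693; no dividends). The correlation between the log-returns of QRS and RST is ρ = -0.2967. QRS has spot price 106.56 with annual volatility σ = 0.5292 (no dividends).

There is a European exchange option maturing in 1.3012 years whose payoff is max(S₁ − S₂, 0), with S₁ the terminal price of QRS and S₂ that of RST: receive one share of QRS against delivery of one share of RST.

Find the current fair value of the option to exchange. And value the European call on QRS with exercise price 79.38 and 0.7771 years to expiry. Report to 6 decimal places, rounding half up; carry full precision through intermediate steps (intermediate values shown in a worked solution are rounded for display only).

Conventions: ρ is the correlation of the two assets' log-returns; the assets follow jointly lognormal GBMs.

exchange price = 37.539798
price(QRS call K=79.38) = 34.699370

σ_eff = √(σ₁² + σ₂² − 2ρσ₁σ₂) = √(0.5292² + 0.515² − 2·-0.2967·0.5292·0.515) = 0.840834
d₁ = (ln(S₁/S₂) + (q₂ − q₁ + σ_eff²/2)T) / (σ_eff√T) = (ln(106.56/112.19) + (0.0 − 0.0 + 0.353501)·1.3012) / 0.959141 = 0.425891
d₂ = d₁ − σ_eff√T = 0.425891 − 0.959141 = -0.533249
N(d₁) = 0.664906,  N(d₂) = 0.296931
V = S₁·e^{−q₁T}·N(d₁) − S₂·e^{−q₂T}·N(d₂) = 70.852435 − 33.312637 = 37.539798
[vanilla: QRS call K=79.38]
σ√T = 0.5292·√0.7771 = 0.466507
d₁ = (ln(S/K) + (r+σ²/2)T) / (σ√T) = (ln(106.56/79.38) + (0.0184+0.5292²/2)·0.7771) / 0.466507 = (0.294462 + 0.123113) / 0.466507 = 0.895109
d₂ = d₁ − σ√T = 0.895109 − 0.466507 = 0.428602
e^{−rT} = 0.985803
N(d₁) = 0.814636,  N(d₂) = 0.665894
price = S·N(d₁) − K·e^{−rT}·N(d₂) = 86.807575 − 52.108205 = 34.699370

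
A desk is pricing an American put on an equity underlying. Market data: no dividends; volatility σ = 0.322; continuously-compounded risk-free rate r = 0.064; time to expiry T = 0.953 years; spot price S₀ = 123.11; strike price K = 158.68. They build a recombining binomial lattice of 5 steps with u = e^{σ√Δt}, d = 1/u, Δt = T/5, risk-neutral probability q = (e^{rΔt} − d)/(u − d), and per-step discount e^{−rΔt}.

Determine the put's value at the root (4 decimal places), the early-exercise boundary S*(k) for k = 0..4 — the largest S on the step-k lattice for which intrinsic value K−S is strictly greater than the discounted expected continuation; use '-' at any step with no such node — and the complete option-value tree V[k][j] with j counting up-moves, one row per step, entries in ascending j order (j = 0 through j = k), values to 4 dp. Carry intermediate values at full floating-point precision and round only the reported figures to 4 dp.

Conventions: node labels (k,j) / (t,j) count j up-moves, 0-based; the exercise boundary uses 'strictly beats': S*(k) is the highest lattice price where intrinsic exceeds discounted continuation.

Δt=0.19060  u=1.15094  d=0.86886  q=0.50842  discount=0.98788
step 5 (expiry): payoffs max(K−S,0) = 97.7218 77.9311 51.7151 16.9879 0.0000 0.0000
step 4: (k=4,j=0): S=70.1592, K−S=88.5208, hold=86.5970 ⇒ V=88.5208 exercise | (k=4,j=1): S=92.9370, K−S=65.7430, hold=63.8191 ⇒ V=65.7430 exercise | (k=4,j=2): S=123.1100, K−S=35.5700, hold=33.6461 ⇒ V=35.5700 exercise | (k=4,j=3): S=163.0789, K−S=0.0000, hold=8.2496 ⇒ V=8.2496 continue | (k=4,j=4): S=216.0242, K−S=0.0000, hold=0.0000 ⇒ V=0.0000 continue  boundary S*=123.1100
step 3: (k=3,j=0): S=80.7489, K−S=77.9311, hold=76.0072 ⇒ V=77.9311 exercise | (k=3,j=1): S=106.9649, K−S=51.7151, hold=49.7913 ⇒ V=51.7151 exercise | (k=3,j=2): S=141.6921, K−S=16.9879, hold=21.4169 ⇒ V=21.4169 continue | (k=3,j=3): S=187.6939, K−S=0.0000, hold=4.0062 ⇒ V=4.0062 continue  boundary S*=106.9649
step 2: (k=2,j=0): S=92.9370, K−S=65.7430, hold=63.8191 ⇒ V=65.7430 exercise | (k=2,j=1): S=123.1100, K−S=35.5700, hold=35.8706 ⇒ V=35.8706 continue | (k=2,j=2): S=163.0789, K−S=0.0000, hold=12.4125 ⇒ V=12.4125 continue  boundary S*=92.9370
step 1: (k=1,j=0): S=106.9649, K−S=51.7151, hold=49.9422 ⇒ V=51.7151 exercise | (k=1,j=1): S=141.6921, K−S=16.9879, hold=23.6537 ⇒ V=23.6537 continue  boundary S*=106.9649
step 0: (k=0,j=0): S=123.1100, K−S=35.5700, hold=36.9941 ⇒ V=36.9941 continue  boundary S*=-

price = 36.9941
boundary = - 106.9649 92.9370 106.9649 123.1100
tree:
36.9941
51.7151 23.6537
65.7430 35.8706 12.4125
77.9311 51.7151 21.4169 4.0062
88.5208 65.7430 35.5700 8.2496 0.0000
97.7218 77.9311 51.7151 16.9879 0.0000 0.0000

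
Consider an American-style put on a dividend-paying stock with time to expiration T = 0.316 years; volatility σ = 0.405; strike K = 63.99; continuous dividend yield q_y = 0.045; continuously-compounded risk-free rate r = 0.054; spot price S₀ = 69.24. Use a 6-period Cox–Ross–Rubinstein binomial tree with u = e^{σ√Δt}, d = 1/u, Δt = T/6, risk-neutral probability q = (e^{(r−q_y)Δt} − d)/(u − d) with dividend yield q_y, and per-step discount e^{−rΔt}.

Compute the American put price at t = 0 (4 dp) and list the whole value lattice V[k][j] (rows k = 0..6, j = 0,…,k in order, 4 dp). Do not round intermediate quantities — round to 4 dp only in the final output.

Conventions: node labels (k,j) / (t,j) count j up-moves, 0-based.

price = 3.8702
tree:
3.8702
5.8477 1.7452
8.5687 2.9268 0.4720
12.0848 4.8003 0.9091 0.0000
16.2485 7.6337 1.7509 0.0000 0.0000
20.4858 11.5984 3.3724 0.0000 0.0000 0.0000
24.3471 16.2485 6.4955 0.0000 0.0000 0.0000 0.0000

Δt=0.05267, u=1.09740, d=0.91124, q=0.47933, disc=e^(-rΔt)=0.99716
k=6 terminal: V=max(K-S,0) → 24.3471 16.2485 6.4955 0.0000 0.0000 0.0000 0.0000
k=5: j=0 S=43.5042 intr=20.4858 cont=20.4071 V=20.4858[EX]; j=1 S=52.3916 intr=11.5984 cont=11.5407 V=11.5984[EX]; j=2 S=63.0945 intr=0.8955 cont=3.3724 V=3.3724[hold]; j=3 S=75.9840 intr=0.0000 cont=0.0000 V=0.0000[hold]; j=4 S=91.5067 intr=0.0000 cont=0.0000 V=0.0000[hold]; j=5 S=110.2004 intr=0.0000 cont=0.0000 V=0.0000[hold]
k=4: j=0 S=47.7415 intr=16.2485 cont=16.1798 V=16.2485[EX]; j=1 S=57.4945 intr=6.4955 cont=7.6337 V=7.6337[hold]; j=2 S=69.2400 intr=0.0000 cont=1.7509 V=1.7509[hold]; j=3 S=83.3849 intr=0.0000 cont=0.0000 V=0.0000[hold]; j=4 S=100.4195 intr=0.0000 cont=0.0000 V=0.0000[hold]
k=3: j=0 S=52.3916 intr=11.5984 cont=12.0848 V=12.0848[hold]; j=1 S=63.0945 intr=0.8955 cont=4.8003 V=4.8003[hold]; j=2 S=75.9840 intr=0.0000 cont=0.9091 V=0.9091[hold]; j=3 S=91.5067 intr=0.0000 cont=0.0000 V=0.0000[hold]
k=2: j=0 S=57.4945 intr=6.4955 cont=8.5687 V=8.5687[hold]; j=1 S=69.2400 intr=0.0000 cont=2.9268 V=2.9268[hold]; j=2 S=83.3849 intr=0.0000 cont=0.4720 V=0.4720[hold]
k=1: j=0 S=63.0945 intr=0.8955 cont=5.8477 V=5.8477[hold]; j=1 S=75.9840 intr=0.0000 cont=1.7452 V=1.7452[hold]
k=0: j=0 S=69.2400 intr=0.0000 cont=3.8702 V=3.8702[hold]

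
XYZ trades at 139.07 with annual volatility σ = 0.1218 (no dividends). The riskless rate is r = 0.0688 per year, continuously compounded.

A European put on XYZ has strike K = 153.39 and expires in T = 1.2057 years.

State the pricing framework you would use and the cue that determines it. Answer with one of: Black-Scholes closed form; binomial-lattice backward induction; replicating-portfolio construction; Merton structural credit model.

Key observation: the strike-153.39 put on XYZ is European-exercise on a continuously-modelled lognormal underlying, so its value is a single closed-form evaluation.

framework: Black-Scholes closed form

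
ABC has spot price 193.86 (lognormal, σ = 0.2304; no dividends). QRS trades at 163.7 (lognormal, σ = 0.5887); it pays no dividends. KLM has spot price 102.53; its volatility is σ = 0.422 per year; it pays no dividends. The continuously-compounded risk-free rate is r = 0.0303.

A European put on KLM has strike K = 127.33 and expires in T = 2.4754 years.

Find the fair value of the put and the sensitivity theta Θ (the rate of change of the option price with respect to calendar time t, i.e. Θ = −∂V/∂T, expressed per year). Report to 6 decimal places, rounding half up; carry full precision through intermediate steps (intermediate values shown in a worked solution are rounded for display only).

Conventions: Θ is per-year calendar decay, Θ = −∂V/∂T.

σ√T = 0.422·√2.4754 = 0.663950
d₁ = (ln(S/K) + (r+σ²/2)T) / (σ√T) = (ln(102.53/127.33) + (0.0303+0.422²/2)·2.4754) / 0.663950 = (-0.216627 + 0.295419) / 0.663950 = 0.118672
d₂ = d₁ − σ√T = 0.118672 − 0.663950 = -0.545277
e^{−rT} = 0.927739
N(−d₁) = 0.452767,  N(−d₂) = 0.707219
Put price V = K·e^{−rT}·N(−d₂) − S·N(−d₁) = 83.543047 − 46.422248 = 37.120799
φ(d₁) = (1/√(2π))·e^{−d₁²/2} = 0.396143
Θ = −S·φ(d₁)·σ/(2√T) + r·K·e^{−rT}·N(−d₂) = −5.447066 + 2.531354 = -2.915712

price = 37.120799
Θ = -2.915712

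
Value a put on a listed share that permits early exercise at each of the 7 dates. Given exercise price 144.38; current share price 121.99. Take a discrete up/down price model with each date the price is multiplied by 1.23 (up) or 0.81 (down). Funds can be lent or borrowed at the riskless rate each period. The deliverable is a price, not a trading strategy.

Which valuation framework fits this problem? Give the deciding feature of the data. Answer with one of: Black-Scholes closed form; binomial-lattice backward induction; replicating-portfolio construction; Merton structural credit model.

Key observation: the put (strike 144.38 on spot 121.99) is American-style on a 7-step discrete price model, so the early-exercise decision at every node requires stepwise backward valuation — a closed form cannot price the exercise right.

framework: binomial-lattice backward induction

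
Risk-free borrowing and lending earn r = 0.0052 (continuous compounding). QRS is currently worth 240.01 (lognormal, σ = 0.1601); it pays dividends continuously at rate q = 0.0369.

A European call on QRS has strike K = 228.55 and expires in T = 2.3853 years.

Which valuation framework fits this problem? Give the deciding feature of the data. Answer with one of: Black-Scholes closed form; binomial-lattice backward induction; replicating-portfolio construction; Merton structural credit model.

framework: Black-Scholes closed form

Key observation: a European-exercise option on QRS struck at 228.55 — a GBM underlying with constant parameters — admits an analytic price: the data contain no early exercise, no discrete tree, no debt structure.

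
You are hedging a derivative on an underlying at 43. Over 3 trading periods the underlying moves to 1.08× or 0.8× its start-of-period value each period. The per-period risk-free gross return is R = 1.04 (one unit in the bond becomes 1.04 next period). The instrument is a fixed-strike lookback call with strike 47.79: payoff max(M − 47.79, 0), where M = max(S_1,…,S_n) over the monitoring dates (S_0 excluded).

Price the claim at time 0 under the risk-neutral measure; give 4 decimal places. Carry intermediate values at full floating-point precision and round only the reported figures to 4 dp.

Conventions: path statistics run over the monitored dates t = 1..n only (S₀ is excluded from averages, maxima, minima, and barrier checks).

Set p* = 0.8571 (from d < R < u); the path-dependent value is the discounted p*-expectation over all price paths.
Enumerate all 2^3 = 8 price paths (U = up ×1.08, D = down ×0.8); each path with k up-moves has probability p*^k·(1−p*)^(3−k).
DDD: M=34.4000, payoff=0.0000, prob=0.002915
UDD: M=46.4400, payoff=0.0000, prob=0.017493
DUD: M=37.1520, payoff=0.0000, prob=0.017493
UUD: M=50.1552, payoff=2.3652, prob=0.104956
DDU: M=34.4000, payoff=0.0000, prob=0.017493
UDU: M=46.4400, payoff=0.0000, prob=0.104956
DUU: M=40.1242, payoff=0.0000, prob=0.104956
UUU: M=54.1676, payoff=6.3776, prob=0.629738
Price = Σ prob·payoff / R^3 = 4.264467 / 1.124864 = 3.7911

price = 3.7911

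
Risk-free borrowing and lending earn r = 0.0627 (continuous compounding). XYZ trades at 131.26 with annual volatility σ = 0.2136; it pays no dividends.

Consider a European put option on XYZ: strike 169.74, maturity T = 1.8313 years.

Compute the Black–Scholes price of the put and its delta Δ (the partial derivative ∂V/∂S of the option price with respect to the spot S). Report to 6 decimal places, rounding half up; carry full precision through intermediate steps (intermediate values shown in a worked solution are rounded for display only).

σ√T = 0.2136·√1.8313 = 0.289055
d₁ = (ln(S/K) + (r+σ²/2)T) / (σ√T) = (ln(131.26/169.74) + (0.0627+0.2136²/2)·1.8313) / 0.289055 = (-0.257088 + 0.156599) / 0.289055 = -0.347645
d₂ = d₁ − σ√T = -0.347645 − 0.289055 = -0.636701
e^{−rT} = 0.891524
N(−d₁) = 0.635947,  N(−d₂) = 0.737840
Put price V = K·e^{−rT}·N(−d₂) − S·N(−d₁) = 111.655385 − 83.474370 = 28.181015
Δ = −N(−d₁) = -0.635947

price = 28.181015
Δ = -0.635947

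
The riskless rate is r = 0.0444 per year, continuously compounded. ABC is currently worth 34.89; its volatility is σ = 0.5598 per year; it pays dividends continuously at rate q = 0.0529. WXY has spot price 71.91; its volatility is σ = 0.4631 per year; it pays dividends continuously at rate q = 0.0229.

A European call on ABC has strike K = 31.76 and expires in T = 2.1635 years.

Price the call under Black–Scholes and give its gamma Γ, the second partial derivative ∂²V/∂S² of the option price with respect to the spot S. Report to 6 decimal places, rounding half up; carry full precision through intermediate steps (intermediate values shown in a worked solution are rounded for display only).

price = 10.749113
Γ = 0.010910

σ√T = 0.5598·√2.1635 = 0.823401
d₁ = (ln(S/K) + (r−q+σ²/2)T) / (σ√T) = (ln(34.89/31.76) + (0.0444−0.0529+0.5598²/2)·2.1635) / 0.823401 = (0.093993 + 0.320605) / 0.823401 = 0.503518
d₂ = d₁ − σ√T = 0.503518 − 0.823401 = -0.319883
e^{−rT} = 0.908410
e^{−qT} = 0.891857
N(d₁) = 0.692700,  N(d₂) = 0.374529
Call price V = S·e^{−qT}·N(d₁) − K·e^{−rT}·N(d₂) = 21.554678 − 10.805565 = 10.749113
φ(d₁) = (1/√(2π))·e^{−d₁²/2} = 0.351444
Γ = e^{−qT}·φ(d₁) / (S·σ·√T) = 0.010910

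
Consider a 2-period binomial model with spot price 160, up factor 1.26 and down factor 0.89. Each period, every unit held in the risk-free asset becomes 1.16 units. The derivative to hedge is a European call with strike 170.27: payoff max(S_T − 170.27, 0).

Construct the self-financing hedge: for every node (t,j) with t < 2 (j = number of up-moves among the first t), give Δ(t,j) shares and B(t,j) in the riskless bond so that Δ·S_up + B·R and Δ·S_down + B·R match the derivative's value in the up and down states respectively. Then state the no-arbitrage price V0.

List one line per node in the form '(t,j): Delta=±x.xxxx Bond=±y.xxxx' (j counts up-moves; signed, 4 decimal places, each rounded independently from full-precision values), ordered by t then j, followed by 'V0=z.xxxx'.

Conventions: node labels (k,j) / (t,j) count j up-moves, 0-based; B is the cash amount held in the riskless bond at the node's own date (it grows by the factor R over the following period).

Under the risk-neutral measure, an up-move has probability p* = (R−d)/(u−d) = 0.7297 and values discount at R = 1.16.
At maturity the claim pays: V(2,0)=0.0000, V(2,1)=9.1540, V(2,2)=83.7460
Node (1,0) S=142.4000: V=(p*·9.1540+(1−p*)·0.0000)/1.16=5.7586; Δ=(9.1540−0.0000)/(179.4240−126.7360)=0.1737; B=V−Δ·S=-18.9820
Node (1,1) S=201.6000: V=(p*·83.7460+(1−p*)·9.1540)/1.16=54.8155; Δ=(83.7460−9.1540)/(254.0160−179.4240)=1.0000; B=V−Δ·S=-146.7845
Node (0,0) S=160.0000: V=(p*·54.8155+(1−p*)·5.7586)/1.16=35.8249; Δ=(54.8155−5.7586)/(201.6000−142.4000)=0.8287; B=V−Δ·S=-96.7614
Check: Δ(0,0)·S0 + B(0,0) = 35.8249 = V0.

(0,0): Delta=0.8287 Bond=-96.7614
(1,0): Delta=0.1737 Bond=-18.9820
(1,1): Delta=1.0000 Bond=-146.7845
V0=35.8249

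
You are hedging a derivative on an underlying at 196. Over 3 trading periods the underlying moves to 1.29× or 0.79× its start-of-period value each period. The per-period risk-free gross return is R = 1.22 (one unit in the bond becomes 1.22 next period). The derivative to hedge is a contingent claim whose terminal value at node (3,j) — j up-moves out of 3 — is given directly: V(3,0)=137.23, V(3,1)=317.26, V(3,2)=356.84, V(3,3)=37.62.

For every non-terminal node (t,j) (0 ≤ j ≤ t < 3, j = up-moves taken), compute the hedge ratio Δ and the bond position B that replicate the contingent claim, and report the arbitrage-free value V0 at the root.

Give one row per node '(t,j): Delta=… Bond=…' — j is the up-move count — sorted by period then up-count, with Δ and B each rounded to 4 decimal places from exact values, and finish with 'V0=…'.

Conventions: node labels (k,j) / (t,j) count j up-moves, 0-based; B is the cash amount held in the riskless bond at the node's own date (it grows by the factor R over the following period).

(0,0): Delta=-1.5291 Bond=382.9622
(1,0): Delta=0.6272 Bond=133.3323
(1,1): Delta=-1.7440 Bond=521.5667
(2,0): Delta=2.9435 Bond=-120.6700
(2,1): Delta=0.3963 Bond=208.7898
(2,2): Delta=-1.9574 Bond=705.9079
V0=83.2636

Under the risk-neutral measure, an up-move has probability p* = (R−d)/(u−d) = 0.8600 and values discount at R = 1.22.
Expiry values: V(3,0)=137.2300, V(3,1)=317.2600, V(3,2)=356.8400, V(3,3)=37.6200
  t=2,j=0: stock 122.3236 → up 157.7974 (V=317.2600), down 96.6356 (V=137.2300). Price 239.3900; hedge Δ=2.9435, bond B=-120.6700.
  t=2,j=1: stock 199.7436 → up 257.6692 (V=356.8400), down 157.7974 (V=317.2600). Price 287.9498; hedge Δ=0.3963, bond B=208.7898.
  t=2,j=2: stock 326.1636 → up 420.7510 (V=37.6200), down 257.6692 (V=356.8400). Price 67.4679; hedge Δ=-1.9574, bond B=705.9079.
  t=1,j=0: stock 154.8400 → up 199.7436 (V=287.9498), down 122.3236 (V=239.3900). Price 230.4520; hedge Δ=0.6272, bond B=133.3323.
  t=1,j=1: stock 252.8400 → up 326.1636 (V=67.4679), down 199.7436 (V=287.9498). Price 80.6027; hedge Δ=-1.7440, bond B=521.5667.
  t=0,j=0: stock 196.0000 → up 252.8400 (V=80.6027), down 154.8400 (V=230.4520). Price 83.2636; hedge Δ=-1.5291, bond B=382.9622.
Verification: the root portfolio costs Δ(0,0)·S0 + B(0,0) = 83.2636, matching V0.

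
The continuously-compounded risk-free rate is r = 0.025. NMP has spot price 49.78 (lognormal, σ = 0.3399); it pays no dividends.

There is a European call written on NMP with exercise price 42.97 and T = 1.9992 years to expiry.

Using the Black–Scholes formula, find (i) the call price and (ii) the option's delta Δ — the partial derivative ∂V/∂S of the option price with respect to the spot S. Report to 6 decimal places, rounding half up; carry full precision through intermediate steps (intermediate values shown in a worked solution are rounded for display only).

price = 13.757548
Δ = 0.742282

σ√T = 0.3399·√1.9992 = 0.480595
d₁ = (ln(S/K) + (r+σ²/2)T) / (σ√T) = (ln(49.78/42.97) + (0.025+0.3399²/2)·1.9992) / 0.480595 = (0.147111 + 0.165466) / 0.480595 = 0.650396
d₂ = d₁ − σ√T = 0.650396 − 0.480595 = 0.169801
e^{−rT} = 0.951248
N(d₁) = 0.742282,  N(d₂) = 0.567417
Call price V = S·N(d₁) − K·e^{−rT}·N(d₂) = 36.950780 − 23.193232 = 13.757548
Δ = N(d₁) = 0.742282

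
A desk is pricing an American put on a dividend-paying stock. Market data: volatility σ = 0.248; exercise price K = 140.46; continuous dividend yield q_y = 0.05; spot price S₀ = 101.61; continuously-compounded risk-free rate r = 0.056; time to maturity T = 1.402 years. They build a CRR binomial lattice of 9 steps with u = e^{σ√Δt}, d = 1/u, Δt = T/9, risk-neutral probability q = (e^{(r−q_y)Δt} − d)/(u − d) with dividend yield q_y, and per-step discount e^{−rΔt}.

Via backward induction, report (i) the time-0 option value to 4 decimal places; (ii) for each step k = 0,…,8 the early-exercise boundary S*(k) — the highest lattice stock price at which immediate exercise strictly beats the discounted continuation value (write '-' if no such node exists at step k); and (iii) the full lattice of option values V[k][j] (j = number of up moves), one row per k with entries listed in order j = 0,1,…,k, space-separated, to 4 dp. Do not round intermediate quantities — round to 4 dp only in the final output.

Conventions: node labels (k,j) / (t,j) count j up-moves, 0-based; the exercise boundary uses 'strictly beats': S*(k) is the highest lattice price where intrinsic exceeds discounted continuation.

params: Δt=0.15578 u=1.10283 d=0.90676 q=0.48032 e^(-rΔt)=0.99131
t_9 payoffs: 98.3536 89.2484 78.1744 64.7057 48.3246 28.4011 4.1694 0.0000 0.0000 0.0000
t_8: node(8,0) S=46.4364 payoff=94.0236 vs cont=93.1639 → 94.0236 [stop]  node(8,1) S=56.4778 payoff=83.9822 vs cont=83.2004 → 83.9822 [stop]  node(8,2) S=68.6906 payoff=71.7694 vs cont=71.0824 → 71.7694 [stop]  node(8,3) S=83.5443 payoff=56.9157 vs cont=56.3439 → 56.9157 [stop]  node(8,4) S=101.6100 payoff=38.8500 vs cont=38.4184 → 38.8500 [stop]  node(8,5) S=123.5822 payoff=16.8778 vs cont=16.6166 → 16.8778 [stop]  node(8,6) S=150.3057 payoff=0.0000 vs cont=2.1480 → 2.1480 [wait]  node(8,7) S=182.8079 payoff=0.0000 vs cont=0.0000 → 0.0000 [wait]  node(8,8) S=222.3385 payoff=0.0000 vs cont=0.0000 → 0.0000 [wait]  ⇒ S*(8)=123.5822
t_7: node(7,0) S=51.2116 payoff=89.2484 vs cont=88.4258 → 89.2484 [stop]  node(7,1) S=62.2856 payoff=78.1744 vs cont=77.4377 → 78.1744 [stop]  node(7,2) S=75.7543 payoff=64.7057 vs cont=64.0735 → 64.7057 [stop]  node(7,3) S=92.1354 payoff=48.3246 vs cont=47.8194 → 48.3246 [stop]  node(7,4) S=112.0589 payoff=28.4011 vs cont=28.0506 → 28.4011 [stop]  node(7,5) S=136.2906 payoff=4.1694 vs cont=9.7176 → 9.7176 [wait]  node(7,6) S=165.7621 payoff=0.0000 vs cont=1.1066 → 1.1066 [wait]  node(7,7) S=201.6066 payoff=0.0000 vs cont=0.0000 → 0.0000 [wait]  ⇒ S*(7)=112.0589
t_6: node(6,0) S=56.4778 payoff=83.9822 vs cont=83.2004 → 83.9822 [stop]  node(6,1) S=68.6906 payoff=71.7694 vs cont=71.0824 → 71.7694 [stop]  node(6,2) S=83.5443 payoff=56.9157 vs cont=56.3439 → 56.9157 [stop]  node(6,3) S=101.6100 payoff=38.8500 vs cont=38.4184 → 38.8500 [stop]  node(6,4) S=123.5822 payoff=16.8778 vs cont=19.2584 → 19.2584 [wait]  node(6,5) S=150.3057 payoff=0.0000 vs cont=5.5331 → 5.5331 [wait]  node(6,6) S=182.8079 payoff=0.0000 vs cont=0.5701 → 0.5701 [wait]  ⇒ S*(6)=101.6100
t_5: node(5,0) S=62.2856 payoff=78.1744 vs cont=77.4377 → 78.1744 [stop]  node(5,1) S=75.7543 payoff=64.7057 vs cont=64.0735 → 64.7057 [stop]  node(5,2) S=92.1354 payoff=48.3246 vs cont=47.8194 → 48.3246 [stop]  node(5,3) S=112.0589 payoff=28.4011 vs cont=29.1841 → 29.1841 [wait]  node(5,4) S=136.2906 payoff=4.1694 vs cont=12.5559 → 12.5559 [wait]  node(5,5) S=165.7621 payoff=0.0000 vs cont=3.1219 → 3.1219 [wait]  ⇒ S*(5)=92.1354
t_4: node(4,0) S=68.6906 payoff=71.7694 vs cont=71.0824 → 71.7694 [stop]  node(4,1) S=83.5443 payoff=56.9157 vs cont=56.3439 → 56.9157 [stop]  node(4,2) S=101.6100 payoff=38.8500 vs cont=38.7912 → 38.8500 [stop]  node(4,3) S=123.5822 payoff=16.8778 vs cont=21.0131 → 21.0131 [wait]  node(4,4) S=150.3057 payoff=0.0000 vs cont=7.9549 → 7.9549 [wait]  ⇒ S*(4)=101.6100
t_3: node(3,0) S=75.7543 payoff=64.7057 vs cont=64.0735 → 64.7057 [stop]  node(3,1) S=92.1354 payoff=48.3246 vs cont=47.8194 → 48.3246 [stop]  node(3,2) S=112.0589 payoff=28.4011 vs cont=30.0196 → 30.0196 [wait]  node(3,3) S=136.2906 payoff=4.1694 vs cont=14.6130 → 14.6130 [wait]  ⇒ S*(3)=92.1354
t_2: node(2,0) S=83.5443 payoff=56.9157 vs cont=56.3439 → 56.9157 [stop]  node(2,1) S=101.6100 payoff=38.8500 vs cont=39.1890 → 39.1890 [wait]  node(2,2) S=123.5822 payoff=16.8778 vs cont=22.4231 → 22.4231 [wait]  ⇒ S*(2)=83.5443
t_1: node(1,0) S=92.1354 payoff=48.3246 vs cont=47.9808 → 48.3246 [stop]  node(1,1) S=112.0589 payoff=28.4011 vs cont=30.8656 → 30.8656 [wait]  ⇒ S*(1)=92.1354
t_0: node(0,0) S=101.6100 payoff=38.8500 vs cont=39.5918 → 39.5918 [wait]  ⇒ S*(0)=-

price = 39.5918
boundary = - 92.1354 83.5443 92.1354 101.6100 92.1354 101.6100 112.0589 123.5822
tree:
39.5918
48.3246 30.8656
56.9157 39.1890 22.4231
64.7057 48.3246 30.0196 14.6130
71.7694 56.9157 38.8500 21.0131 7.9549
78.1744 64.7057 48.3246 29.1841 12.5559 3.1219
83.9822 71.7694 56.9157 38.8500 19.2584 5.5331 0.5701
89.2484 78.1744 64.7057 48.3246 28.4011 9.7176 1.1066 0.0000
94.0236 83.9822 71.7694 56.9157 38.8500 16.8778 2.1480 0.0000 0.0000
98.3536 89.2484 78.1744 64.7057 48.3246 28.4011 4.1694 0.0000 0.0000 0.0000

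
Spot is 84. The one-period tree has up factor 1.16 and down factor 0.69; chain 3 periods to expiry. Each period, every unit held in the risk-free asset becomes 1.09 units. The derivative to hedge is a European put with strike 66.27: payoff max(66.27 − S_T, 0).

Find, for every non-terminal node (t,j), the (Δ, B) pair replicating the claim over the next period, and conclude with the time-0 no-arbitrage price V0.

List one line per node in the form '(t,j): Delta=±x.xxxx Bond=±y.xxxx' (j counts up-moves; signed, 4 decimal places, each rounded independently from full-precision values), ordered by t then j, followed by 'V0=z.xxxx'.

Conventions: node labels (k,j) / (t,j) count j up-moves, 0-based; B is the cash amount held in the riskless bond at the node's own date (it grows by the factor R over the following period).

(0,0): Delta=-0.1163 Bond=10.7394
(1,0): Delta=-0.6641 Bond=43.4521
(1,1): Delta=-0.0593 Bond=6.1503
(2,0): Delta=-1.0000 Bond=60.7982
(2,1): Delta=-0.6291 Bond=45.0116
(2,2): Delta=0.0000 Bond=0.0000
V0=0.9680

No-arbitrage ⇒ martingale measure with p* = (R−d)/(u−d) = 0.8511.
Expiry values: V(3,0)=38.6752, V(3,1)=19.8788, V(3,2)=0.0000, V(3,3)=0.0000
(2,0): S=39.9924. Δ = (V_up−V_dn)/(S_up−S_dn) = (19.8788−38.6752)/(46.3912−27.5948) = -1.0000. V = [p*·19.8788 + (1−p*)·38.6752]/1.09 = 20.8058. B = V − Δ·S = 60.7982.
(2,1): S=67.2336. Δ = (V_up−V_dn)/(S_up−S_dn) = (0.0000−19.8788)/(77.9910−46.3912) = -0.6291. V = [p*·0.0000 + (1−p*)·19.8788]/1.09 = 2.7162. B = V − Δ·S = 45.0116.
(2,2): S=113.0304. Δ = (V_up−V_dn)/(S_up−S_dn) = (0.0000−0.0000)/(131.1153−77.9910) = 0.0000. V = [p*·0.0000 + (1−p*)·0.0000]/1.09 = 0.0000. B = V − Δ·S = 0.0000.
(1,0): S=57.9600. Δ = (V_up−V_dn)/(S_up−S_dn) = (2.7162−20.8058)/(67.2336−39.9924) = -0.6641. V = [p*·2.7162 + (1−p*)·20.8058]/1.09 = 4.9637. B = V − Δ·S = 43.4521.
(1,1): S=97.4400. Δ = (V_up−V_dn)/(S_up−S_dn) = (0.0000−2.7162)/(113.0304−67.2336) = -0.0593. V = [p*·0.0000 + (1−p*)·2.7162]/1.09 = 0.3711. B = V − Δ·S = 6.1503.
(0,0): S=84.0000. Δ = (V_up−V_dn)/(S_up−S_dn) = (0.3711−4.9637)/(97.4400−57.9600) = -0.1163. V = [p*·0.3711 + (1−p*)·4.9637]/1.09 = 0.9680. B = V − Δ·S = 10.7394.
Sanity check at the root: Δ(0,0)·S0 + B(0,0) reproduces V0 = 0.9680.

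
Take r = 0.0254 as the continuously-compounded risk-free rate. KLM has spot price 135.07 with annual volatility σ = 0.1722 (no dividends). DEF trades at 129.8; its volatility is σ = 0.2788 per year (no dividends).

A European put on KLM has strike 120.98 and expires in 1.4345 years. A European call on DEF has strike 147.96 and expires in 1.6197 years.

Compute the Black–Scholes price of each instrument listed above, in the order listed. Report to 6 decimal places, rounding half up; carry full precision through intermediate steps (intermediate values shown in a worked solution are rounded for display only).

[KLM put K=120.98]
σ√T = 0.1722·√1.4345 = 0.206245
d₁ = (ln(S/K) + (r+σ²/2)T) / (σ√T) = (ln(135.07/120.98) + (0.0254+0.1722²/2)·1.4345) / 0.206245 = (0.110168 + 0.057705) / 0.206245 = 0.813948
d₂ = d₁ − σ√T = 0.813948 − 0.206245 = 0.607703
e^{−rT} = 0.964220
N(−d₁) = 0.207837,  N(−d₂) = 0.271692
price = K·e^{−rT}·N(−d₂) − S·N(−d₁) = 31.693243 − 28.072591 = 3.620653
[DEF call K=147.96]
σ√T = 0.2788·√1.6197 = 0.354822
d₁ = (ln(S/K) + (r+σ²/2)T) / (σ√T) = (ln(129.8/147.96) + (0.0254+0.2788²/2)·1.6197) / 0.354822 = (-0.130947 + 0.104090) / 0.354822 = -0.075693
d₂ = d₁ − σ√T = -0.075693 − 0.354822 = -0.430515
e^{−rT} = 0.959694
N(d₁) = 0.469832,  N(d₂) = 0.333411
price = S·N(d₁) − K·e^{−rT}·N(d₂) = 60.984139 − 47.343097 = 13.641042

price(KLM put K=120.98) = 3.620653
price(DEF call K=147.96) = 13.641042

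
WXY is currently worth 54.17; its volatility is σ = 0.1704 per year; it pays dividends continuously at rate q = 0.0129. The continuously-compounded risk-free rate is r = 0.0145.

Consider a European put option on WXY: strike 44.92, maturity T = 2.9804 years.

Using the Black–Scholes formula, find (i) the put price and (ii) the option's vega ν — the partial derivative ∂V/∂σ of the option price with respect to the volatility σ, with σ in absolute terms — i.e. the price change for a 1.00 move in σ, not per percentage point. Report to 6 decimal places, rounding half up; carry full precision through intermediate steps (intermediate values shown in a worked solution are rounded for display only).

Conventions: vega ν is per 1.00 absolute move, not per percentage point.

price = 2.141876
ν = 26.073734

σ√T = 0.1704·√2.9804 = 0.294176
d₁ = (ln(S/K) + (r−q+σ²/2)T) / (σ√T) = (ln(54.17/44.92) + (0.0145−0.0129+0.1704²/2)·2.9804) / 0.294176 = (0.187244 + 0.048038) / 0.294176 = 0.799802
d₂ = d₁ − σ√T = 0.799802 − 0.294176 = 0.505627
e^{−rT} = 0.957705
e^{−qT} = 0.962283
N(−d₁) = 0.211913,  N(−d₂) = 0.306559
Put price V = K·e^{−rT}·N(−d₂) − S·e^{−qT}·N(−d₁) = 13.188215 − 11.046339 = 2.141876
φ(d₁) = (1/√(2π))·e^{−d₁²/2} = 0.289737
ν = S·e^{−qT}·φ(d₁)·√T = 26.073734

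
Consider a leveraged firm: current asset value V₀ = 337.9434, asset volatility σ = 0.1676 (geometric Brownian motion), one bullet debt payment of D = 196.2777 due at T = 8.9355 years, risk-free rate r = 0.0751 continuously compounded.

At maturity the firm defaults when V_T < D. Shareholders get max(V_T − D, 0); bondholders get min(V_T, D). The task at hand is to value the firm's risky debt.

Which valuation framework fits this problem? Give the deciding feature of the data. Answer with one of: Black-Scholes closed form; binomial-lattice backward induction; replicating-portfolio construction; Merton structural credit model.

Key observation: a levered firm with one bullet debt due at 8.9355 years is the canonical structural-credit setup: equity is a call on the firm's assets struck at the face value.

framework: Merton structural credit model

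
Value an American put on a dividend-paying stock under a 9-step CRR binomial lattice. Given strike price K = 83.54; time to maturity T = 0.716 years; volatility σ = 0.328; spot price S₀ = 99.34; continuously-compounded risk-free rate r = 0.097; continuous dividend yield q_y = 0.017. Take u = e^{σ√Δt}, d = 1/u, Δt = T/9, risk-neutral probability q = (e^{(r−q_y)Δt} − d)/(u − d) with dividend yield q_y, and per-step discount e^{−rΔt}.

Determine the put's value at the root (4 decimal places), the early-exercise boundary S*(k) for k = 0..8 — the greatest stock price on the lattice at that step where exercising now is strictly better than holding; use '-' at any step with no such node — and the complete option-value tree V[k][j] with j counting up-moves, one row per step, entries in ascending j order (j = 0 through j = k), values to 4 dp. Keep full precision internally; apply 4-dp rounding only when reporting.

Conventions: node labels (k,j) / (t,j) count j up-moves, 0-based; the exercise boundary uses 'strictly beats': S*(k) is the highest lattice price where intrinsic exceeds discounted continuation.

price = 3.0299
boundary = - - - - - 62.5506 68.6136 62.5506 68.6136
tree:
3.0299
4.7350 1.4463
7.2147 2.4370 0.5215
10.6741 4.0181 0.9630 0.1076
15.2623 6.4513 1.7538 0.2219 0.0000
20.9894 10.0206 3.1381 0.4575 0.0000 0.0000
26.5166 14.9264 5.4843 0.9435 0.0000 0.0000 0.0000
31.5554 20.9894 9.2740 1.9458 0.0000 0.0000 0.0000 0.0000
36.1489 26.5166 14.9264 4.0129 0.0000 0.0000 0.0000 0.0000 0.0000
40.3366 31.5554 20.9894 8.2757 0.0000 0.0000 0.0000 0.0000 0.0000 0.0000

params: Δt=0.07956 u=1.09693 d=0.91164 q=0.51135 e^(-rΔt)=0.99231
t_9 payoffs: 40.3366 31.5554 20.9894 8.2757 0.0000 0.0000 0.0000 0.0000 0.0000 0.0000
t_8: node(8,0) S=47.3911 payoff=36.1489 vs cont=35.5708 → 36.1489 [stop]  node(8,1) S=57.0234 payoff=26.5166 vs cont=25.9515 → 26.5166 [stop]  node(8,2) S=68.6136 payoff=14.9264 vs cont=14.3769 → 14.9264 [stop]  node(8,3) S=82.5595 payoff=0.9805 vs cont=4.0129 → 4.0129 [wait]  node(8,4) S=99.3400 payoff=0.0000 vs cont=0.0000 → 0.0000 [wait]  node(8,5) S=119.5312 payoff=0.0000 vs cont=0.0000 → 0.0000 [wait]  node(8,6) S=143.8262 payoff=0.0000 vs cont=0.0000 → 0.0000 [wait]  node(8,7) S=173.0593 payoff=0.0000 vs cont=0.0000 → 0.0000 [wait]  node(8,8) S=208.2341 payoff=0.0000 vs cont=0.0000 → 0.0000 [wait]  ⇒ S*(8)=68.6136
t_7: node(7,0) S=51.9846 payoff=31.5554 vs cont=30.9835 → 31.5554 [stop]  node(7,1) S=62.5506 payoff=20.9894 vs cont=20.4317 → 20.9894 [stop]  node(7,2) S=75.2643 payoff=8.2757 vs cont=9.2740 → 9.2740 [wait]  node(7,3) S=90.5619 payoff=0.0000 vs cont=1.9458 → 1.9458 [wait]  node(7,4) S=108.9689 payoff=0.0000 vs cont=0.0000 → 0.0000 [wait]  node(7,5) S=131.1172 payoff=0.0000 vs cont=0.0000 → 0.0000 [wait]  node(7,6) S=157.7671 payoff=0.0000 vs cont=0.0000 → 0.0000 [wait]  node(7,7) S=189.8338 payoff=0.0000 vs cont=0.0000 → 0.0000 [wait]  ⇒ S*(7)=62.5506
t_6: node(6,0) S=57.0234 payoff=26.5166 vs cont=25.9515 → 26.5166 [stop]  node(6,1) S=68.6136 payoff=14.9264 vs cont=14.8835 → 14.9264 [stop]  node(6,2) S=82.5595 payoff=0.9805 vs cont=5.4843 → 5.4843 [wait]  node(6,3) S=99.3400 payoff=0.0000 vs cont=0.9435 → 0.9435 [wait]  node(6,4) S=119.5312 payoff=0.0000 vs cont=0.0000 → 0.0000 [wait]  node(6,5) S=143.8262 payoff=0.0000 vs cont=0.0000 → 0.0000 [wait]  node(6,6) S=173.0593 payoff=0.0000 vs cont=0.0000 → 0.0000 [wait]  ⇒ S*(6)=68.6136
t_5: node(5,0) S=62.5506 payoff=20.9894 vs cont=20.4317 → 20.9894 [stop]  node(5,1) S=75.2643 payoff=8.2757 vs cont=10.0206 → 10.0206 [wait]  node(5,2) S=90.5619 payoff=0.0000 vs cont=3.1381 → 3.1381 [wait]  node(5,3) S=108.9689 payoff=0.0000 vs cont=0.4575 → 0.4575 [wait]  node(5,4) S=131.1172 payoff=0.0000 vs cont=0.0000 → 0.0000 [wait]  node(5,5) S=157.7671 payoff=0.0000 vs cont=0.0000 → 0.0000 [wait]  ⇒ S*(5)=62.5506
t_4: node(4,0) S=68.6136 payoff=14.9264 vs cont=15.2623 → 15.2623 [wait]  node(4,1) S=82.5595 payoff=0.9805 vs cont=6.4513 → 6.4513 [wait]  node(4,2) S=99.3400 payoff=0.0000 vs cont=1.7538 → 1.7538 [wait]  node(4,3) S=119.5312 payoff=0.0000 vs cont=0.2219 → 0.2219 [wait]  node(4,4) S=143.8262 payoff=0.0000 vs cont=0.0000 → 0.0000 [wait]  ⇒ S*(4)=-
t_3: node(3,0) S=75.2643 payoff=8.2757 vs cont=10.6741 → 10.6741 [wait]  node(3,1) S=90.5619 payoff=0.0000 vs cont=4.0181 → 4.0181 [wait]  node(3,2) S=108.9689 payoff=0.0000 vs cont=0.9630 → 0.9630 [wait]  node(3,3) S=131.1172 payoff=0.0000 vs cont=0.1076 → 0.1076 [wait]  ⇒ S*(3)=-
t_2: node(2,0) S=82.5595 payoff=0.9805 vs cont=7.2147 → 7.2147 [wait]  node(2,1) S=99.3400 payoff=0.0000 vs cont=2.4370 → 2.4370 [wait]  node(2,2) S=119.5312 payoff=0.0000 vs cont=0.5215 → 0.5215 [wait]  ⇒ S*(2)=-
t_1: node(1,0) S=90.5619 payoff=0.0000 vs cont=4.7350 → 4.7350 [wait]  node(1,1) S=108.9689 payoff=0.0000 vs cont=1.4463 → 1.4463 [wait]  ⇒ S*(1)=-
t_0: node(0,0) S=99.3400 payoff=0.0000 vs cont=3.0299 → 3.0299 [wait]  ⇒ S*(0)=-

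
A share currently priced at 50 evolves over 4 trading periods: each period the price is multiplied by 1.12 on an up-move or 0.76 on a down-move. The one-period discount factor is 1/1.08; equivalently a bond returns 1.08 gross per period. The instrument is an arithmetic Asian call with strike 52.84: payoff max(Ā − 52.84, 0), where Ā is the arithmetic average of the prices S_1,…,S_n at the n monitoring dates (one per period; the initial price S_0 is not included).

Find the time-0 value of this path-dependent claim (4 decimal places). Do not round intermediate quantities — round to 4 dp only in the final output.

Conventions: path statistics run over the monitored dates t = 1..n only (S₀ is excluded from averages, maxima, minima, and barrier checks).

price = 7.0218

Set p* = 0.8889 (from d < R < u); the path-dependent value is the discounted p*-expectation over all price paths.
Enumerate all 2^4 = 16 price paths (U = up ×1.12, D = down ×0.76); each path with k up-moves has probability p*^k·(1−p*)^(4−k).
DDDD: Ā=26.3775, payoff=0.0000, prob=0.000152
UDDD: Ā=38.8721, payoff=0.0000, prob=0.001219
DUDD: Ā=34.3721, payoff=0.0000, prob=0.001219
UUDD: Ā=50.6536, payoff=0.0000, prob=0.009755
DDUD: Ā=30.9521, payoff=0.0000, prob=0.001219
UDUD: Ā=45.6136, payoff=0.0000, prob=0.009755
DUUD: Ā=41.1136, payoff=0.0000, prob=0.009755
UUUD: Ā=60.5884, payoff=7.7484, prob=0.078037
DDDU: Ā=28.3529, payoff=0.0000, prob=0.001219
UDDU: Ā=41.7832, payoff=0.0000, prob=0.009755
DUDU: Ā=37.2832, payoff=0.0000, prob=0.009755
UUDU: Ā=54.9436, payoff=2.1036, prob=0.078037
DDUU: Ā=33.8632, payoff=0.0000, prob=0.009755
UDUU: Ā=49.9036, payoff=0.0000, prob=0.078037
DUUU: Ā=45.4036, payoff=0.0000, prob=0.078037
UUUU: Ā=66.9106, payoff=14.0706, prob=0.624295
Price = Σ prob·payoff / R^4 = 9.553023 / 1.360489 = 7.0218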